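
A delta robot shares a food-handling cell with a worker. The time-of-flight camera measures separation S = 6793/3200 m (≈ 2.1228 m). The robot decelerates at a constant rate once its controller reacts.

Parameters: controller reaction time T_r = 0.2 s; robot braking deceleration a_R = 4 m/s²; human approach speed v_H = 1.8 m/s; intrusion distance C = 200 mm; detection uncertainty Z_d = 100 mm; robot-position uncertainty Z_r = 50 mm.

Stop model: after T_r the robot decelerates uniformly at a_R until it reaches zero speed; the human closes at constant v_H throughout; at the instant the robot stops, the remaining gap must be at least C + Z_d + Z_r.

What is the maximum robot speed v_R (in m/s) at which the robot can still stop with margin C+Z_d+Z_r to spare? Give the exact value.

at the boundary: (1/8)·v² + (13/20)·v + (-4521/3200) = 0
  disc = (13/20)² − 4·(1/8)·(-4521/3200) = 289/256 ; √disc = 17/16
  v_R = (−(13/20) + 17/16) / (2·(1/8)) = 33/20 m/s
check:
T_s = v_R/a_R = (33/20)/4 = 0.4125 s
robot in T_r: 1.6500·0.2000 = 0.3300 m
robot under decel: 1.6500²/(2·4.0000) = 0.3403 m
human closes 1.8000·0.6125 = 1.1025 m
residual clearance needed = 0.2000+0.1000+0.0500 = 0.3500 m
sum ≈ 0.3300+0.3403+1.1025+0.3500 ≈ 2.1228 m = S ✓

v_R_max = 33/20 m/s = 1.6500 m/s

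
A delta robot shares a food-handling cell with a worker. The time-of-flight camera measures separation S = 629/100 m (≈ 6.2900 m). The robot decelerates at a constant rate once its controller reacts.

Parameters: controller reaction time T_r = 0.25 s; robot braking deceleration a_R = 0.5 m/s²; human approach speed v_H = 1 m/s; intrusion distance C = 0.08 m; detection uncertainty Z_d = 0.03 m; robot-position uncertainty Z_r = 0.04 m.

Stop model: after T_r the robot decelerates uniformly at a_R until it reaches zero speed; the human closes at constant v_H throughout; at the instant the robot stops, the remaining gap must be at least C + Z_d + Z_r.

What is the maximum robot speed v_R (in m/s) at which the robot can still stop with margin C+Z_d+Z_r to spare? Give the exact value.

v_R_max = 31/20 m/s = 1.5500 m/s

collect terms ⇒ (1)·v_R² + (9/4)·v_R + (-589/100) = 0
  disc = (9/4)² − 4·(1)·(-589/100) = 11449/400 ; √disc = 107/20
  v_R = (−(9/4) + 107/20) / (2·(1)) = 31/20 m/s
check:
stop time T_s = (31/20)/(1/2) = 3.1000 s
reaction-phase robot travel = 1.5500·0.2500 = 0.3875 m
robot under decel: 1.5500²/(2·0.5000) = 2.4025 m
person approaches 1.0000·(0.2500+3.1000) = 3.3500 m
C+Z_d+Z_r = 0.0800+0.0300+0.0400 = 0.1500 m
sum ≈ 0.3875+2.4025+3.3500+0.1500 ≈ 6.2900 m = S ✓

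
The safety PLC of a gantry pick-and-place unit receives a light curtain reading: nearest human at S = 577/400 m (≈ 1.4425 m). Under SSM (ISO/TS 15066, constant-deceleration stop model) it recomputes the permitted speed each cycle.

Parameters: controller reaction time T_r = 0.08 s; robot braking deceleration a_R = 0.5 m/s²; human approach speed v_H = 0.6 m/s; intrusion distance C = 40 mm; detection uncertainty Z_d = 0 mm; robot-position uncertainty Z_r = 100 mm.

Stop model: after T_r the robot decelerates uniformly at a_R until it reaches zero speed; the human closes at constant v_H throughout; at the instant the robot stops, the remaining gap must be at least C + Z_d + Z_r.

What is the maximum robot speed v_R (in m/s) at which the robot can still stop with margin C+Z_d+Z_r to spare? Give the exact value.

at the boundary: (1)·v² + (32/25)·v + (-2509/2000) = 0
  disc = (32/25)² − 4·(1)·(-2509/2000) = 16641/2500 ; √disc = 129/50
  v_R = (−(32/25) + 129/50) / (2·(1)) = 13/20 m/s
check:
braking lasts T_s = (13/20)/(1/2) = 1.3000 s
robot in T_r: 0.6500·0.0800 = 0.0520 m
robot under decel: 0.6500²/(2·0.5000) = 0.4225 m
human closes 0.6000·1.3800 = 0.8280 m
C+Z_d+Z_r = 0.0400+0.0000+0.1000 = 0.1400 m
sum ≈ 0.0520+0.4225+0.8280+0.1400 ≈ 1.4425 m = S ✓

v_R_max = 13/20 m/s = 0.6500 m/s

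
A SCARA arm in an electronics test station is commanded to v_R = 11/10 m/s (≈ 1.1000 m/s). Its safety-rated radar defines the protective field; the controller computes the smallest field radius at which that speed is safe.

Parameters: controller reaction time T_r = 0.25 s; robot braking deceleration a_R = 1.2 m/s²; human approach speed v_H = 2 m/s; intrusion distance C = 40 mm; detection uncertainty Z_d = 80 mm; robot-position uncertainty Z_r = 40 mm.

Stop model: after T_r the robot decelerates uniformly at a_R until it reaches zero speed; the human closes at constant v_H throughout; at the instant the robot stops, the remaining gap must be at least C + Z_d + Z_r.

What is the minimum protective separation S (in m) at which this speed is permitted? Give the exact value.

stop time T_s = (11/10)/(6/5) = 0.9167 s
robot in T_r: 1.1000·0.2500 = 0.2750 m
braking distance = 1.1000²/(2·1.2000) = 0.5042 m
human closes 2.0000·1.1667 = 2.3333 m
residual clearance needed = 0.0400+0.0800+0.0400 = 0.1600 m
S_min ≈ 0.2750+0.5042+2.3333+0.1600  ⇒  S_min = 1309/400 m

S_min = 1309/400 m = 3.2725 m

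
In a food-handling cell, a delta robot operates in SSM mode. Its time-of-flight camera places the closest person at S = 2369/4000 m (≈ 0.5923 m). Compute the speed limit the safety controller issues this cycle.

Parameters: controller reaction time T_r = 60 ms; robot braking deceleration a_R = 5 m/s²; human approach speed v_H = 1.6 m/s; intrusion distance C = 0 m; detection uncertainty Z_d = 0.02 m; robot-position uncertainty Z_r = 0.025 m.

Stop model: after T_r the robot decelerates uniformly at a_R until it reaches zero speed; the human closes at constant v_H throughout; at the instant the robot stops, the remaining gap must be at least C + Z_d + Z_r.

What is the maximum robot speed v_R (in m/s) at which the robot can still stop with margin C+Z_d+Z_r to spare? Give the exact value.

collect terms ⇒ (1/10)·v_R² + (19/50)·v_R + (-361/800) = 0
  disc = (19/50)² − 4·(1/10)·(-361/800) = 3249/10000 ; √disc = 57/100
  v_R = (−(19/50) + 57/100) / (2·(1/10)) = 19/20 m/s
check:
T_s = v_R/a_R = (19/20)/5 = 0.1900 s
robot in T_r: 0.9500·0.0600 = 0.0570 m
braking distance = 0.9500²/(2·5.0000) = 0.0902 m
person approaches 1.6000·(0.0600+0.1900) = 0.4000 m
margins: 0.0000+0.0200+0.0250 = 0.0450 m
sum ≈ 0.0570+0.0902+0.4000+0.0450 ≈ 0.5923 m = S ✓

v_R_max = 19/20 m/s = 0.9500 m/s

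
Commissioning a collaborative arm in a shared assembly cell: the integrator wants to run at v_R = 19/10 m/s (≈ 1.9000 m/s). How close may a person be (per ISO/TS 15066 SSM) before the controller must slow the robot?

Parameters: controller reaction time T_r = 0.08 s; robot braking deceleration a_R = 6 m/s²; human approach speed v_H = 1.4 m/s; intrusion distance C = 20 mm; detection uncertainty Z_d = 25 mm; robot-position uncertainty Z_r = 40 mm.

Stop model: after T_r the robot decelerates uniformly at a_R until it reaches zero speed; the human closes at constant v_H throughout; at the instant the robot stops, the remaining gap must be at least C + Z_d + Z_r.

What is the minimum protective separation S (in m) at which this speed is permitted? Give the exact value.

S_min = 6559/6000 m = 1.0932 m

T_s = v_R/a_R = (19/10)/6 = 0.3167 s
reaction-phase robot travel = 1.9000·0.0800 = 0.1520 m
robot covers 1.9000·0.3167 − ½·6.0000·0.3167² = 0.3008 m while stopping
person approaches 1.4000·(0.0800+0.3167) = 0.5553 m
residual clearance needed = 0.0200+0.0250+0.0400 = 0.0850 m
S_min ≈ 0.1520+0.3008+0.5553+0.0850  ⇒  S_min = 6559/6000 m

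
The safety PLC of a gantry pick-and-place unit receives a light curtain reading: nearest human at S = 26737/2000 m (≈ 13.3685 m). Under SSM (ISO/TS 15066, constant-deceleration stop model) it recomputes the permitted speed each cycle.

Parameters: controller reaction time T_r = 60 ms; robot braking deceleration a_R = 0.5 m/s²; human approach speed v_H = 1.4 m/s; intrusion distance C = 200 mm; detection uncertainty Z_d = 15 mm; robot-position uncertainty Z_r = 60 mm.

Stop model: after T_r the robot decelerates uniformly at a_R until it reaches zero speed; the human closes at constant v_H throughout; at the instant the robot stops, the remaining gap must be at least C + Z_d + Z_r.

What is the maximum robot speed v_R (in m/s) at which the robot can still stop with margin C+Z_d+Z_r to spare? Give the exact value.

quadratic (1)·v² + (143/50)·v + (-26019/2000) = 0
  disc = (143/50)² − 4·(1)·(-26019/2000) = 37636/625 ; √disc = 194/25
  v_R = (−(143/50) + 194/25) / (2·(1)) = 49/20 m/s
check:
stop time T_s = (49/20)/(1/2) = 4.9000 s
robot in T_r: 2.4500·0.0600 = 0.1470 m
robot under decel: 2.4500²/(2·0.5000) = 6.0025 m
human closes 1.4000·4.9600 = 6.9440 m
C+Z_d+Z_r = 0.2000+0.0150+0.0600 = 0.2750 m
sum ≈ 0.1470+6.0025+6.9440+0.2750 ≈ 13.3685 m = S ✓

v_R_max = 49/20 m/s = 2.4500 m/s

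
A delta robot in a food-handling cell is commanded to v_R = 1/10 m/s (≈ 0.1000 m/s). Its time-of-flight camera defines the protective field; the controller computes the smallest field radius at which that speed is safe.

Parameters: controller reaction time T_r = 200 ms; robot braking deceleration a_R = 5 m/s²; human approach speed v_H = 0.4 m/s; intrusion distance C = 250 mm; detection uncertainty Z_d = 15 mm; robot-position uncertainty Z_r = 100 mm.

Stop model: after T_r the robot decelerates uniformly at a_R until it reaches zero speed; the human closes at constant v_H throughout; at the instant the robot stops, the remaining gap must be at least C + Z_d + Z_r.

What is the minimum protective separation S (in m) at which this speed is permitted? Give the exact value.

S_min = 237/500 m = 0.4740 m

stop time T_s = (1/10)/5 = 0.0200 s
robot in T_r: 0.1000·0.2000 = 0.0200 m
braking distance = 0.1000²/(2·5.0000) = 0.0010 m
person approaches 0.4000·(0.2000+0.0200) = 0.0880 m
C+Z_d+Z_r = 0.2500+0.0150+0.1000 = 0.3650 m
S_min ≈ 0.0200+0.0010+0.0880+0.3650  ⇒  S_min = 237/500 m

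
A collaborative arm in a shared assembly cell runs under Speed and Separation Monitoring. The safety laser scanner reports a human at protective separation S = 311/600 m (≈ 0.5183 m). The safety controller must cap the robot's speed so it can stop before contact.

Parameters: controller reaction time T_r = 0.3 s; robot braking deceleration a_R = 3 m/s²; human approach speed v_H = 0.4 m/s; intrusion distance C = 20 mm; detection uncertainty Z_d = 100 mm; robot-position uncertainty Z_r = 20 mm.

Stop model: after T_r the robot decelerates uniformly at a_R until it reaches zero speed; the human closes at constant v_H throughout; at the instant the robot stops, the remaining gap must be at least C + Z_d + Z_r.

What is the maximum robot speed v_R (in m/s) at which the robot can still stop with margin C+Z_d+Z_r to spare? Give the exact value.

v_R_max = 1/2 m/s = 0.5000 m/s

at the boundary: (1/6)·v² + (13/30)·v + (-31/120) = 0
  disc = (13/30)² − 4·(1/6)·(-31/120) = 9/25 ; √disc = 3/5
  v_R = (−(13/30) + 3/5) / (2·(1/6)) = 1/2 m/s
check:
T_s = v_R/a_R = (1/2)/3 = 0.1667 s
robot covers v_R·T_r = 0.5000·0.3000 = 0.1500 m before braking
robot under decel: 0.5000²/(2·3.0000) = 0.0417 m
person approaches 0.4000·(0.3000+0.1667) = 0.1867 m
C+Z_d+Z_r = 0.0200+0.1000+0.0200 = 0.1400 m
sum ≈ 0.1500+0.0417+0.1867+0.1400 ≈ 0.5183 m = S ✓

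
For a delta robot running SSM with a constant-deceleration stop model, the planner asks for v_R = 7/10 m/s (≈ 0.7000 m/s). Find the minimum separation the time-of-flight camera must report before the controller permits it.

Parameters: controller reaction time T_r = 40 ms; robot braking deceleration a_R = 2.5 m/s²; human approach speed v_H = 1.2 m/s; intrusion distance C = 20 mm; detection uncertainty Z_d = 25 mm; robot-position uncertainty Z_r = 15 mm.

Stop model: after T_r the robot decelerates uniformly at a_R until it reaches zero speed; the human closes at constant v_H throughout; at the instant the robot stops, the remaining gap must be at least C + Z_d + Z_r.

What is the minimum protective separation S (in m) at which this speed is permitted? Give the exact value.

S_min = 57/100 m = 0.5700 m

T_s = v_R/a_R = (7/10)/(5/2) = 0.2800 s
robot in T_r: 0.7000·0.0400 = 0.0280 m
robot covers 0.7000·0.2800 − ½·2.5000·0.2800² = 0.0980 m while stopping
human over T_r+T_s: 1.2000·(0.0400+0.2800) = 0.3840 m
margins: 0.0200+0.0250+0.0150 = 0.0600 m
S_min ≈ 0.0280+0.0980+0.3840+0.0600  ⇒  S_min = 57/100 m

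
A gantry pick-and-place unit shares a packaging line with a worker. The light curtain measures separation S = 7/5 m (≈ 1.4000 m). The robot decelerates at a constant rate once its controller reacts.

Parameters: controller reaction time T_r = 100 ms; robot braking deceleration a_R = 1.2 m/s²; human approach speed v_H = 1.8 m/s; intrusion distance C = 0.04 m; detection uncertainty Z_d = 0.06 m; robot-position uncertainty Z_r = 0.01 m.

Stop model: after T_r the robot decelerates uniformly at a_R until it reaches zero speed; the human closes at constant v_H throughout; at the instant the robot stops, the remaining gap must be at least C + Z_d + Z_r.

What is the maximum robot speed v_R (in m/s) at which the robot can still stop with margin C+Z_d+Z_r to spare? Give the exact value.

at the boundary: (5/12)·v² + (8/5)·v + (-111/100) = 0
  disc = (8/5)² − 4·(5/12)·(-111/100) = 441/100 ; √disc = 21/10
  v_R = (−(8/5) + 21/10) / (2·(5/12)) = 3/5 m/s
check:
braking lasts T_s = (3/5)/(6/5) = 0.5000 s
robot in T_r: 0.6000·0.1000 = 0.0600 m
robot covers 0.6000·0.5000 − ½·1.2000·0.5000² = 0.1500 m while stopping
human over T_r+T_s: 1.8000·(0.1000+0.5000) = 1.0800 m
margins: 0.0400+0.0600+0.0100 = 0.1100 m
sum ≈ 0.0600+0.1500+1.0800+0.1100 ≈ 1.4000 m = S ✓

v_R_max = 3/5 m/s = 0.6000 m/s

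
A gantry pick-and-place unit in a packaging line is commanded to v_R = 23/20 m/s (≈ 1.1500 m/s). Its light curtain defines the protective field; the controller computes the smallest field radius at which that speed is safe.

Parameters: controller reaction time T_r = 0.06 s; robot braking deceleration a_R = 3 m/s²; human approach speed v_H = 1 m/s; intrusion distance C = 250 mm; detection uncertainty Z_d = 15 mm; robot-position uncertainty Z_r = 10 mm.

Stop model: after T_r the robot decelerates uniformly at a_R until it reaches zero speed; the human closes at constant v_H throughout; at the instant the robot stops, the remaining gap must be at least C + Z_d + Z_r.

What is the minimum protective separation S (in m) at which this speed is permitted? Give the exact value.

S_min = 4031/4000 m = 1.0077 m

braking lasts T_s = (23/20)/3 = 0.3833 s
robot covers v_R·T_r = 1.1500·0.0600 = 0.0690 m before braking
robot covers 1.1500·0.3833 − ½·3.0000·0.3833² = 0.2204 m while stopping
human over T_r+T_s: 1.0000·(0.0600+0.3833) = 0.4433 m
margins: 0.2500+0.0150+0.0100 = 0.2750 m
S_min ≈ 0.0690+0.2204+0.4433+0.2750  ⇒  S_min = 4031/4000 m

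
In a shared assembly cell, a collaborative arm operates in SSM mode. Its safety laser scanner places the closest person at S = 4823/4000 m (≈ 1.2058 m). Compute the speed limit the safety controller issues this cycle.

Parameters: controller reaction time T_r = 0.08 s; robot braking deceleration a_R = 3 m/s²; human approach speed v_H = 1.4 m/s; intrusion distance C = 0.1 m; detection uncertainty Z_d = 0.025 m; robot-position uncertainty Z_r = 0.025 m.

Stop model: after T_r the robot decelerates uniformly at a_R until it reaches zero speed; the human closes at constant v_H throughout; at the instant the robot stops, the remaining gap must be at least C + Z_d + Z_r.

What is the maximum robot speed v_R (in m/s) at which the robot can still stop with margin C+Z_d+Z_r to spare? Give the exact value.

v_R_max = 5/4 m/s = 1.2500 m/s

quadratic (1/6)·v² + (41/75)·v + (-151/160) = 0
  disc = (41/75)² − 4·(1/6)·(-151/160) = 83521/90000 ; √disc = 289/300
  v_R = (−(41/75) + 289/300) / (2·(1/6)) = 5/4 m/s
check:
braking lasts T_s = (5/4)/3 = 0.4167 s
robot in T_r: 1.2500·0.0800 = 0.1000 m
robot covers 1.2500·0.4167 − ½·3.0000·0.4167² = 0.2604 m while stopping
human closes 1.4000·0.4967 = 0.6953 m
C+Z_d+Z_r = 0.1000+0.0250+0.0250 = 0.1500 m
sum ≈ 0.1000+0.2604+0.6953+0.1500 ≈ 1.2058 m = S ✓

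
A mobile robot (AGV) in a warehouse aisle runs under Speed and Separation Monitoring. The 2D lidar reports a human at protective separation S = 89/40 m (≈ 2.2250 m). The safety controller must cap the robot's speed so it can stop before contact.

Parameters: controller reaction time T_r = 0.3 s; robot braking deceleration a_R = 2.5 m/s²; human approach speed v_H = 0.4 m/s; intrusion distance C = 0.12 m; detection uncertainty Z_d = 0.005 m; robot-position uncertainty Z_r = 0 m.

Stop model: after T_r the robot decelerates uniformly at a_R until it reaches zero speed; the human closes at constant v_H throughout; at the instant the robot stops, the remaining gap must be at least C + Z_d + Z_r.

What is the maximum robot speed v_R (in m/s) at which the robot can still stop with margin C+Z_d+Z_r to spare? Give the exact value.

quadratic (1/5)·v² + (23/50)·v + (-99/50) = 0
  disc = (23/50)² − 4·(1/5)·(-99/50) = 4489/2500 ; √disc = 67/50
  v_R = (−(23/50) + 67/50) / (2·(1/5)) = 11/5 m/s
check:
braking lasts T_s = (11/5)/(5/2) = 0.8800 s
robot covers v_R·T_r = 2.2000·0.3000 = 0.6600 m before braking
robot under decel: 2.2000²/(2·2.5000) = 0.9680 m
human closes 0.4000·1.1800 = 0.4720 m
margins: 0.1200+0.0050+0.0000 = 0.1250 m
sum ≈ 0.6600+0.9680+0.4720+0.1250 ≈ 2.2250 m = S ✓

v_R_max = 11/5 m/s = 2.2000 m/s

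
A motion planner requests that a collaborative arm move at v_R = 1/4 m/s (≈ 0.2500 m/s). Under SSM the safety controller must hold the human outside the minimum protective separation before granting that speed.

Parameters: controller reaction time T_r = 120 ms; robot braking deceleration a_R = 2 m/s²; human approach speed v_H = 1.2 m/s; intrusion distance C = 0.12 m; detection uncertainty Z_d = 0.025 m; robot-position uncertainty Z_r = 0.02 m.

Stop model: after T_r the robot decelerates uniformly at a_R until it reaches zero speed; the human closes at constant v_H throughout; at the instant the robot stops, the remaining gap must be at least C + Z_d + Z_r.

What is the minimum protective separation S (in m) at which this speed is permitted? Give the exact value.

stop time T_s = (1/4)/2 = 0.1250 s
robot covers v_R·T_r = 0.2500·0.1200 = 0.0300 m before braking
braking distance = 0.2500²/(2·2.0000) = 0.0156 m
human over T_r+T_s: 1.2000·(0.1200+0.1250) = 0.2940 m
C+Z_d+Z_r = 0.1200+0.0250+0.0200 = 0.1650 m
S_min ≈ 0.0300+0.0156+0.2940+0.1650  ⇒  S_min = 4037/8000 m

S_min = 4037/8000 m = 0.5046 m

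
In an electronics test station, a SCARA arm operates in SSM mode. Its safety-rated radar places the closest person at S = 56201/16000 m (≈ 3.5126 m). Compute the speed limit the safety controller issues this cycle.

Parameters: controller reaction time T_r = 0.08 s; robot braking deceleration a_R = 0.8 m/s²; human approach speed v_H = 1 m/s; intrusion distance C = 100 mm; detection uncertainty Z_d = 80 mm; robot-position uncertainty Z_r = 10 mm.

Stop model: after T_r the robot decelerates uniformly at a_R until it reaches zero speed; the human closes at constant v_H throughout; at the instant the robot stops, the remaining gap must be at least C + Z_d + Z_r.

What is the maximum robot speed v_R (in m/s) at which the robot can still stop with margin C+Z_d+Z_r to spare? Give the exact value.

quadratic (5/8)·v² + (133/100)·v + (-51881/16000) = 0
  disc = (133/100)² − 4·(5/8)·(-51881/16000) = 1580049/160000 ; √disc = 1257/400
  v_R = (−(133/100) + 1257/400) / (2·(5/8)) = 29/20 m/s
check:
stop time T_s = (29/20)/(4/5) = 1.8125 s
robot covers v_R·T_r = 1.4500·0.0800 = 0.1160 m before braking
robot under decel: 1.4500²/(2·0.8000) = 1.3141 m
human closes 1.0000·1.8925 = 1.8925 m
margins: 0.1000+0.0800+0.0100 = 0.1900 m
sum ≈ 0.1160+1.3141+1.8925+0.1900 ≈ 3.5126 m = S ✓

v_R_max = 29/20 m/s = 1.4500 m/s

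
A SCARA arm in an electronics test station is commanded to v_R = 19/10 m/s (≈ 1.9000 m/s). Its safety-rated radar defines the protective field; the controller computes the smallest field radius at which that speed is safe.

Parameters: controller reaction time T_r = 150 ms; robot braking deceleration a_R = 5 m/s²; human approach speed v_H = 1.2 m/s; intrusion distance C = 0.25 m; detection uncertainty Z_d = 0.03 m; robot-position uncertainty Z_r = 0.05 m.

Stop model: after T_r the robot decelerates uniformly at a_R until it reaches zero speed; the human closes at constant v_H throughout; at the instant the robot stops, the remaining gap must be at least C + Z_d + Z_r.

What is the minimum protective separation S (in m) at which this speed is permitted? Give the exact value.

S_min = 403/250 m = 1.6120 m

T_s = v_R/a_R = (19/10)/5 = 0.3800 s
robot covers v_R·T_r = 1.9000·0.1500 = 0.2850 m before braking
robot covers 1.9000·0.3800 − ½·5.0000·0.3800² = 0.3610 m while stopping
human over T_r+T_s: 1.2000·(0.1500+0.3800) = 0.6360 m
C+Z_d+Z_r = 0.2500+0.0300+0.0500 = 0.3300 m
S_min ≈ 0.2850+0.3610+0.6360+0.3300  ⇒  S_min = 403/250 m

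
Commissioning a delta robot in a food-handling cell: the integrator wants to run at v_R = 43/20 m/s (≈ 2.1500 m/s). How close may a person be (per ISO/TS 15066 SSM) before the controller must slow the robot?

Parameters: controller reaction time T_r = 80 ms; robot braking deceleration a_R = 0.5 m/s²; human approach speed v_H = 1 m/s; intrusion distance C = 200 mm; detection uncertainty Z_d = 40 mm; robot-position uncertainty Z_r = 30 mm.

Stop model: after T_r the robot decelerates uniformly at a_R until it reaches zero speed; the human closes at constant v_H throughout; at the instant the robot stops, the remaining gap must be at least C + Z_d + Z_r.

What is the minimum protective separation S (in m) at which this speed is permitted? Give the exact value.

S_min = 18889/2000 m = 9.4445 m

T_s = v_R/a_R = (43/20)/(1/2) = 4.3000 s
robot covers v_R·T_r = 2.1500·0.0800 = 0.1720 m before braking
robot covers 2.1500·4.3000 − ½·0.5000·4.3000² = 4.6225 m while stopping
person approaches 1.0000·(0.0800+4.3000) = 4.3800 m
residual clearance needed = 0.2000+0.0400+0.0300 = 0.2700 m
S_min ≈ 0.1720+4.6225+4.3800+0.2700  ⇒  S_min = 18889/2000 m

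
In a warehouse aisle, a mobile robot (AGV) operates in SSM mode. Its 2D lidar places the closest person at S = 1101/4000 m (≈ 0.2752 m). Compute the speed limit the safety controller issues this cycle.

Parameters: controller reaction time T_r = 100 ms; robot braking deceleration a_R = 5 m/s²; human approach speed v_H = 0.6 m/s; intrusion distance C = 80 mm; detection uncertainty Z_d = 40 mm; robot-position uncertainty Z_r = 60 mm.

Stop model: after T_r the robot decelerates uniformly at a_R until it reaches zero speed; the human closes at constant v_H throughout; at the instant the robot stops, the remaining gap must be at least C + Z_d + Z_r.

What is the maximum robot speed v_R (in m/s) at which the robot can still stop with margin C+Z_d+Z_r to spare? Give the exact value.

v_R_max = 3/20 m/s = 0.1500 m/s

collect terms ⇒ (1/10)·v_R² + (11/50)·v_R + (-141/4000) = 0
  disc = (11/50)² − 4·(1/10)·(-141/4000) = 1/16 ; √disc = 1/4
  v_R = (−(11/50) + 1/4) / (2·(1/10)) = 3/20 m/s
check:
T_s = v_R/a_R = (3/20)/5 = 0.0300 s
robot in T_r: 0.1500·0.1000 = 0.0150 m
robot under decel: 0.1500²/(2·5.0000) = 0.0022 m
human closes 0.6000·0.1300 = 0.0780 m
residual clearance needed = 0.0800+0.0400+0.0600 = 0.1800 m
sum ≈ 0.0150+0.0022+0.0780+0.1800 ≈ 0.2752 m = S ✓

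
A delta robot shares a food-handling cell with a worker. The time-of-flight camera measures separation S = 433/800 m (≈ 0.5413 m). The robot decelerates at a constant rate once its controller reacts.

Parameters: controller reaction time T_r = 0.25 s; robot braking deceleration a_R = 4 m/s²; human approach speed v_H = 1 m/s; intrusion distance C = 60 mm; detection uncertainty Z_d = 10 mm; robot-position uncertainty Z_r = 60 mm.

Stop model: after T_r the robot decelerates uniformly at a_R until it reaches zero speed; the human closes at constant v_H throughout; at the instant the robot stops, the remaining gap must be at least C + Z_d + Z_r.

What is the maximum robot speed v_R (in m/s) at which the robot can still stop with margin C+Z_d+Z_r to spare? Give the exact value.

at the boundary: (1/8)·v² + (1/2)·v + (-129/800) = 0
  disc = (1/2)² − 4·(1/8)·(-129/800) = 529/1600 ; √disc = 23/40
  v_R = (−(1/2) + 23/40) / (2·(1/8)) = 3/10 m/s
check:
braking lasts T_s = (3/10)/4 = 0.0750 s
reaction-phase robot travel = 0.3000·0.2500 = 0.0750 m
robot under decel: 0.3000²/(2·4.0000) = 0.0112 m
human over T_r+T_s: 1.0000·(0.2500+0.0750) = 0.3250 m
C+Z_d+Z_r = 0.0600+0.0100+0.0600 = 0.1300 m
sum ≈ 0.0750+0.0112+0.3250+0.1300 ≈ 0.5413 m = S ✓

v_R_max = 3/10 m/s = 0.3000 m/s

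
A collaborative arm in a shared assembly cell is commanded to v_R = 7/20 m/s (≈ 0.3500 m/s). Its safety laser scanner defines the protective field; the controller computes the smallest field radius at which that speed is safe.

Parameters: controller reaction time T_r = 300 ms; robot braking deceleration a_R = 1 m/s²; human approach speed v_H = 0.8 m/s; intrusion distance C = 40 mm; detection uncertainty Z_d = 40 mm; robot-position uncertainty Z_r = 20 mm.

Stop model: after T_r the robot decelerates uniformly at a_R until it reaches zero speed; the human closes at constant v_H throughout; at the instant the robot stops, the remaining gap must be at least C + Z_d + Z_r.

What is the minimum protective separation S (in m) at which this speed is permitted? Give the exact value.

stop time T_s = (7/20)/1 = 0.3500 s
robot in T_r: 0.3500·0.3000 = 0.1050 m
braking distance = 0.3500²/(2·1.0000) = 0.0612 m
person approaches 0.8000·(0.3000+0.3500) = 0.5200 m
residual clearance needed = 0.0400+0.0400+0.0200 = 0.1000 m
S_min ≈ 0.1050+0.0612+0.5200+0.1000  ⇒  S_min = 629/800 m

S_min = 629/800 m = 0.7863 m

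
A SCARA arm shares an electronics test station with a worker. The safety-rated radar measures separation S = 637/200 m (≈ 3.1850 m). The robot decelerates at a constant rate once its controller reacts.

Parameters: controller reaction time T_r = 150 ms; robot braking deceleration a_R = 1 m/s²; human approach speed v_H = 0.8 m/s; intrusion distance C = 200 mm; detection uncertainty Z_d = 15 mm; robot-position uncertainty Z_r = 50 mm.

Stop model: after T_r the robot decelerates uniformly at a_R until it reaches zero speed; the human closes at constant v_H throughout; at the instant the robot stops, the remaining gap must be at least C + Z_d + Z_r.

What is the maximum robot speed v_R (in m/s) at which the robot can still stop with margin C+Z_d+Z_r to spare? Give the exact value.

at the boundary: (1/2)·v² + (19/20)·v + (-14/5) = 0
  disc = (19/20)² − 4·(1/2)·(-14/5) = 2601/400 ; √disc = 51/20
  v_R = (−(19/20) + 51/20) / (2·(1/2)) = 8/5 m/s
check:
braking lasts T_s = (8/5)/1 = 1.6000 s
reaction-phase robot travel = 1.6000·0.1500 = 0.2400 m
robot under decel: 1.6000²/(2·1.0000) = 1.2800 m
human over T_r+T_s: 0.8000·(0.1500+1.6000) = 1.4000 m
C+Z_d+Z_r = 0.2000+0.0150+0.0500 = 0.2650 m
sum ≈ 0.2400+1.2800+1.4000+0.2650 ≈ 3.1850 m = S ✓

v_R_max = 8/5 m/s = 1.6000 m/s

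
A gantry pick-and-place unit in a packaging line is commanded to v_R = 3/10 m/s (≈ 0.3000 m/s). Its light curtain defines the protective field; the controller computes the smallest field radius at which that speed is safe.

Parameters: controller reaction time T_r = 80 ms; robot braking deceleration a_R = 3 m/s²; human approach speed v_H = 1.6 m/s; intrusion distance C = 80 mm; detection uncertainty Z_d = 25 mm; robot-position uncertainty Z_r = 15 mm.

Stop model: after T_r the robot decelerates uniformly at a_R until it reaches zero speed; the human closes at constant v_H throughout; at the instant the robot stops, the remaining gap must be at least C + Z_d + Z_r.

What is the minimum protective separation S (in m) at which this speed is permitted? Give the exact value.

S_min = 447/1000 m = 0.4470 m

braking lasts T_s = (3/10)/3 = 0.1000 s
reaction-phase robot travel = 0.3000·0.0800 = 0.0240 m
robot under decel: 0.3000²/(2·3.0000) = 0.0150 m
human closes 1.6000·0.1800 = 0.2880 m
residual clearance needed = 0.0800+0.0250+0.0150 = 0.1200 m
S_min ≈ 0.0240+0.0150+0.2880+0.1200  ⇒  S_min = 447/1000 m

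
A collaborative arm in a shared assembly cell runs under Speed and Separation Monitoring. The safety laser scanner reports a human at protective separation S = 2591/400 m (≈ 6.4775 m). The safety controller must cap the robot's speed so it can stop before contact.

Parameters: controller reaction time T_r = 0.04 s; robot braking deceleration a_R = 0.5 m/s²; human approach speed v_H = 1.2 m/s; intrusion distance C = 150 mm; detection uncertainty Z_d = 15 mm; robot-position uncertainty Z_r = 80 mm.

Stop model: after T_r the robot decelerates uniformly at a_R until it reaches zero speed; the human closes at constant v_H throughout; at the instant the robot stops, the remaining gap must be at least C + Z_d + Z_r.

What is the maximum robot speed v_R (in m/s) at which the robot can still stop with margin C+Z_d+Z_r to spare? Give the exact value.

quadratic (1)·v² + (61/25)·v + (-12369/2000) = 0
  disc = (61/25)² − 4·(1)·(-12369/2000) = 76729/2500 ; √disc = 277/50
  v_R = (−(61/25) + 277/50) / (2·(1)) = 31/20 m/s
check:
T_s = v_R/a_R = (31/20)/(1/2) = 3.1000 s
robot in T_r: 1.5500·0.0400 = 0.0620 m
braking distance = 1.5500²/(2·0.5000) = 2.4025 m
person approaches 1.2000·(0.0400+3.1000) = 3.7680 m
residual clearance needed = 0.1500+0.0150+0.0800 = 0.2450 m
sum ≈ 0.0620+2.4025+3.7680+0.2450 ≈ 6.4775 m = S ✓

v_R_max = 31/20 m/s = 1.5500 m/s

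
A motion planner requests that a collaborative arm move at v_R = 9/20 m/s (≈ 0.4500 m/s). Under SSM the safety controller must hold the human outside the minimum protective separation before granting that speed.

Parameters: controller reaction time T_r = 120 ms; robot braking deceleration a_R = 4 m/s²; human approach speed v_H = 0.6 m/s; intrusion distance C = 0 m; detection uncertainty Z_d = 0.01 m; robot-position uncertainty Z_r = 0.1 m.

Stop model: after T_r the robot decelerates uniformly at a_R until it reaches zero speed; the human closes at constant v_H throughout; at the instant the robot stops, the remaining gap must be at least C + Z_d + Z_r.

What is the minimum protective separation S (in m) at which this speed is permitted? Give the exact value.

S_min = 5261/16000 m = 0.3288 m

T_s = v_R/a_R = (9/20)/4 = 0.1125 s
robot in T_r: 0.4500·0.1200 = 0.0540 m
braking distance = 0.4500²/(2·4.0000) = 0.0253 m
human over T_r+T_s: 0.6000·(0.1200+0.1125) = 0.1395 m
margins: 0.0000+0.0100+0.1000 = 0.1100 m
S_min ≈ 0.0540+0.0253+0.1395+0.1100  ⇒  S_min = 5261/16000 m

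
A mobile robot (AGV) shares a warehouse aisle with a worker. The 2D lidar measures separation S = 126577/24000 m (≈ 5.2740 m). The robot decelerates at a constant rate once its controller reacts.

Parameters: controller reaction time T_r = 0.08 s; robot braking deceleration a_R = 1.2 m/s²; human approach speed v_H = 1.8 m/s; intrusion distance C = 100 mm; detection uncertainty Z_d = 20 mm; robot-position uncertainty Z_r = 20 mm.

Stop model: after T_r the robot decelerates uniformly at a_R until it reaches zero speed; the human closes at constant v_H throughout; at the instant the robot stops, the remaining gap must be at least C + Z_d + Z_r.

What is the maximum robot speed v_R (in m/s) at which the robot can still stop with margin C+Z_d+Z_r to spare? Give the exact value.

v_R_max = 41/20 m/s = 2.0500 m/s

at the boundary: (5/12)·v² + (79/50)·v + (-119761/24000) = 0
  disc = (79/50)² − 4·(5/12)·(-119761/24000) = 3892729/360000 ; √disc = 1973/600
  v_R = (−(79/50) + 1973/600) / (2·(5/12)) = 41/20 m/s
check:
stop time T_s = (41/20)/(6/5) = 1.7083 s
robot covers v_R·T_r = 2.0500·0.0800 = 0.1640 m before braking
robot under decel: 2.0500²/(2·1.2000) = 1.7510 m
human over T_r+T_s: 1.8000·(0.0800+1.7083) = 3.2190 m
margins: 0.1000+0.0200+0.0200 = 0.1400 m
sum ≈ 0.1640+1.7510+3.2190+0.1400 ≈ 5.2740 m = S ✓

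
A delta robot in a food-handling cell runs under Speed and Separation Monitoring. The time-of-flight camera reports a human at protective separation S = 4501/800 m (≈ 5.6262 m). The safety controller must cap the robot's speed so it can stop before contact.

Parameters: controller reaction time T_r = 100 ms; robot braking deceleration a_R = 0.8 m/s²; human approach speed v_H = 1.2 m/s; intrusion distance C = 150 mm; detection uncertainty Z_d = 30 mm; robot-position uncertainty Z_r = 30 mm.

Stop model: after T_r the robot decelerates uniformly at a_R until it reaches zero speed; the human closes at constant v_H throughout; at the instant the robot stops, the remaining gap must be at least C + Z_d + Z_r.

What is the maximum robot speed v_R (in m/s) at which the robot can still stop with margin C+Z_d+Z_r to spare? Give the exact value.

v_R_max = 19/10 m/s = 1.9000 m/s

collect terms ⇒ (5/8)·v_R² + (8/5)·v_R + (-4237/800) = 0
  disc = (8/5)² − 4·(5/8)·(-4237/800) = 25281/1600 ; √disc = 159/40
  v_R = (−(8/5) + 159/40) / (2·(5/8)) = 19/10 m/s
check:
stop time T_s = (19/10)/(4/5) = 2.3750 s
robot covers v_R·T_r = 1.9000·0.1000 = 0.1900 m before braking
robot covers 1.9000·2.3750 − ½·0.8000·2.3750² = 2.2563 m while stopping
person approaches 1.2000·(0.1000+2.3750) = 2.9700 m
margins: 0.1500+0.0300+0.0300 = 0.2100 m
sum ≈ 0.1900+2.2563+2.9700+0.2100 ≈ 5.6262 m = S ✓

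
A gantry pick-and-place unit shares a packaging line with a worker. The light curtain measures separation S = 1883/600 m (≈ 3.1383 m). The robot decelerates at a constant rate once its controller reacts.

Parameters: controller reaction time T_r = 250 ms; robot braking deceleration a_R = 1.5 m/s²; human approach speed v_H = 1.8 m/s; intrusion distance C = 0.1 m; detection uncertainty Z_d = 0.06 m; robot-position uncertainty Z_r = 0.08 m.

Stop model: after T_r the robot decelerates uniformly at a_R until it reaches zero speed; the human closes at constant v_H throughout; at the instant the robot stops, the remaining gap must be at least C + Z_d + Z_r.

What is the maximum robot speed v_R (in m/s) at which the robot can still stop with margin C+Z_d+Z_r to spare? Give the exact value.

collect terms ⇒ (1/3)·v_R² + (29/20)·v_R + (-1469/600) = 0
  disc = (29/20)² − 4·(1/3)·(-1469/600) = 19321/3600 ; √disc = 139/60
  v_R = (−(29/20) + 139/60) / (2·(1/3)) = 13/10 m/s
check:
stop time T_s = (13/10)/(3/2) = 0.8667 s
reaction-phase robot travel = 1.3000·0.2500 = 0.3250 m
robot under decel: 1.3000²/(2·1.5000) = 0.5633 m
person approaches 1.8000·(0.2500+0.8667) = 2.0100 m
residual clearance needed = 0.1000+0.0600+0.0800 = 0.2400 m
sum ≈ 0.3250+0.5633+2.0100+0.2400 ≈ 3.1383 m = S ✓

v_R_max = 13/10 m/s = 1.3000 m/s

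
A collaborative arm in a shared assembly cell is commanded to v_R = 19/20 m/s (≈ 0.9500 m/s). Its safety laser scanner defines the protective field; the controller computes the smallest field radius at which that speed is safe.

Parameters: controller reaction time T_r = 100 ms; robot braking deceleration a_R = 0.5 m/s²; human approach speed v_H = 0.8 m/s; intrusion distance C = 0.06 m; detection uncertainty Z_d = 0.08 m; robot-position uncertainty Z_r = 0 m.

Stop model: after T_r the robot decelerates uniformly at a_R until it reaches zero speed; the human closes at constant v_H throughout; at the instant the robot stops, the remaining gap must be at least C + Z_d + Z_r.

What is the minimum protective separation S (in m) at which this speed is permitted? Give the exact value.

T_s = v_R/a_R = (19/20)/(1/2) = 1.9000 s
robot covers v_R·T_r = 0.9500·0.1000 = 0.0950 m before braking
robot covers 0.9500·1.9000 − ½·0.5000·1.9000² = 0.9025 m while stopping
person approaches 0.8000·(0.1000+1.9000) = 1.6000 m
residual clearance needed = 0.0600+0.0800+0.0000 = 0.1400 m
S_min ≈ 0.0950+0.9025+1.6000+0.1400  ⇒  S_min = 219/80 m

S_min = 219/80 m = 2.7375 m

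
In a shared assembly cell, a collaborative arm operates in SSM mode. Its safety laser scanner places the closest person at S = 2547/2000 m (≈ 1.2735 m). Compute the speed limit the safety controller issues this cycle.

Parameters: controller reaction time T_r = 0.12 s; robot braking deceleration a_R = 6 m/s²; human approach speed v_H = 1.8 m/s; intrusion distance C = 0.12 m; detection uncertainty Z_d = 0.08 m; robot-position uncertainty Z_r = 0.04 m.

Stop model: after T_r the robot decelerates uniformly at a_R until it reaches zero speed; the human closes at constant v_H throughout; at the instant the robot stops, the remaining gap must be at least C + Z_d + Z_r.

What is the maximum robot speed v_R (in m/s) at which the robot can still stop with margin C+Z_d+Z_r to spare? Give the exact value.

v_R_max = 3/2 m/s = 1.5000 m/s

at the boundary: (1/12)·v² + (21/50)·v + (-327/400) = 0
  disc = (21/50)² − 4·(1/12)·(-327/400) = 4489/10000 ; √disc = 67/100
  v_R = (−(21/50) + 67/100) / (2·(1/12)) = 3/2 m/s
check:
stop time T_s = (3/2)/6 = 0.2500 s
robot in T_r: 1.5000·0.1200 = 0.1800 m
robot covers 1.5000·0.2500 − ½·6.0000·0.2500² = 0.1875 m while stopping
human closes 1.8000·0.3700 = 0.6660 m
residual clearance needed = 0.1200+0.0800+0.0400 = 0.2400 m
sum ≈ 0.1800+0.1875+0.6660+0.2400 ≈ 1.2735 m = S ✓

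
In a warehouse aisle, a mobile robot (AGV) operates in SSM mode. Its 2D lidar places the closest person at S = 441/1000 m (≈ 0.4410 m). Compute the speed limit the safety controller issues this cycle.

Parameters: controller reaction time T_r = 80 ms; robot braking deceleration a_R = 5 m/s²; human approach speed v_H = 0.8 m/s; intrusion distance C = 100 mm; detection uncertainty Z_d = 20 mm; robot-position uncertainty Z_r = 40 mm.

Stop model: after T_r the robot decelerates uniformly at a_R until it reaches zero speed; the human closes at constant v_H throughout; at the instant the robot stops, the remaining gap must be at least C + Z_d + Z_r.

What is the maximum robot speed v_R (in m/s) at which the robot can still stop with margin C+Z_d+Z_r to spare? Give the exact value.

at the boundary: (1/10)·v² + (6/25)·v + (-217/1000) = 0
  disc = (6/25)² − 4·(1/10)·(-217/1000) = 361/2500 ; √disc = 19/50
  v_R = (−(6/25) + 19/50) / (2·(1/10)) = 7/10 m/s
check:
braking lasts T_s = (7/10)/5 = 0.1400 s
robot covers v_R·T_r = 0.7000·0.0800 = 0.0560 m before braking
robot covers 0.7000·0.1400 − ½·5.0000·0.1400² = 0.0490 m while stopping
person approaches 0.8000·(0.0800+0.1400) = 0.1760 m
residual clearance needed = 0.1000+0.0200+0.0400 = 0.1600 m
sum ≈ 0.0560+0.0490+0.1760+0.1600 ≈ 0.4410 m = S ✓

v_R_max = 7/10 m/s = 0.7000 m/s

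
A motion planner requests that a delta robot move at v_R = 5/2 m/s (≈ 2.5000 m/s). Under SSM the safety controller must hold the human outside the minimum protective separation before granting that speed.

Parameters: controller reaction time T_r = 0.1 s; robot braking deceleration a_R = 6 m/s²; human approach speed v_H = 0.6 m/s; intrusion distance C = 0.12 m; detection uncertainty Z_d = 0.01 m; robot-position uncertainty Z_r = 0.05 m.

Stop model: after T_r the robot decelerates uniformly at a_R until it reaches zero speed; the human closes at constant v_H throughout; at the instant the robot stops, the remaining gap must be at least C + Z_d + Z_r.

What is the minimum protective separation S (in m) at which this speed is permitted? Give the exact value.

stop time T_s = (5/2)/6 = 0.4167 s
reaction-phase robot travel = 2.5000·0.1000 = 0.2500 m
robot covers 2.5000·0.4167 − ½·6.0000·0.4167² = 0.5208 m while stopping
human over T_r+T_s: 0.6000·(0.1000+0.4167) = 0.3100 m
margins: 0.1200+0.0100+0.0500 = 0.1800 m
S_min ≈ 0.2500+0.5208+0.3100+0.1800  ⇒  S_min = 1513/1200 m

S_min = 1513/1200 m = 1.2608 m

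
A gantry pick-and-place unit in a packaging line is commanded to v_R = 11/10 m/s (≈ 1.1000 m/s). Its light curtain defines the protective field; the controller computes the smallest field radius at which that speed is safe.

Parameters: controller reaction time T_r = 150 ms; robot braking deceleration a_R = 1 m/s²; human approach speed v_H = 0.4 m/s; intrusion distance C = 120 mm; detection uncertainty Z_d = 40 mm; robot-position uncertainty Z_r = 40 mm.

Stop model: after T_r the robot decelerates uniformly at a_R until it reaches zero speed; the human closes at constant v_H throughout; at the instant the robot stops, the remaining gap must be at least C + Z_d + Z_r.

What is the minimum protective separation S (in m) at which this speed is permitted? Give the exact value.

braking lasts T_s = (11/10)/1 = 1.1000 s
reaction-phase robot travel = 1.1000·0.1500 = 0.1650 m
robot covers 1.1000·1.1000 − ½·1.0000·1.1000² = 0.6050 m while stopping
human over T_r+T_s: 0.4000·(0.1500+1.1000) = 0.5000 m
margins: 0.1200+0.0400+0.0400 = 0.2000 m
S_min ≈ 0.1650+0.6050+0.5000+0.2000  ⇒  S_min = 147/100 m

S_min = 147/100 m = 1.4700 m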